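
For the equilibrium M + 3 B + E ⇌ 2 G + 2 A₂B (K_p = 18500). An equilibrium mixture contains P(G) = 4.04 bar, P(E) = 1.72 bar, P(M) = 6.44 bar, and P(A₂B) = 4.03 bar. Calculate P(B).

At equilibrium, K_p = P(G)²·P(A₂B)² / (P(M)·P(B)³·P(E)) = 18500.
(4.04)²·(4.03)² / ((6.44)·(P(B))³·(1.72)) = 18500
P(B)³ = 0.00129 ⇒ P(B) = 0.109 bar

P(B) = 0.109 bar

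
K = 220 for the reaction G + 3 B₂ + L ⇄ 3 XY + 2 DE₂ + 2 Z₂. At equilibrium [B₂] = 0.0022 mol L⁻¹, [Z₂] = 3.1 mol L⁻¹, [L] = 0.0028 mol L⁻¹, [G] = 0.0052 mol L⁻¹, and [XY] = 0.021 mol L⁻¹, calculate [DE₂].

At equilibrium, K = [XY]³·[DE₂]²·[Z₂]² / ([G]·[B₂]³·[L]) = 220.
(0.021)³·([DE₂])²·(3.1)² / ((0.0052)·(0.0022)³·(0.0028)) = 220
[DE₂]² = 3.83×10⁻⁷ ⇒ [DE₂] = 6.2×10⁻⁴ mol L⁻¹

[DE₂] = 6.2×10⁻⁴ mol L⁻¹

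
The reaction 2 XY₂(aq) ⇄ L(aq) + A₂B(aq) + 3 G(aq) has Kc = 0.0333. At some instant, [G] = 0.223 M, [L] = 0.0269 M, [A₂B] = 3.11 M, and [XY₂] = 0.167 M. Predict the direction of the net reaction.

neither direction; the system is at equilibrium

Qc = [L]·[A₂B]·[G]³ / [XY₂]² = (0.0269)·(3.11)·(0.223)³ / (0.167)² = 0.0333
Qc = 0.0333 = Kc, so the system is already at equilibrium.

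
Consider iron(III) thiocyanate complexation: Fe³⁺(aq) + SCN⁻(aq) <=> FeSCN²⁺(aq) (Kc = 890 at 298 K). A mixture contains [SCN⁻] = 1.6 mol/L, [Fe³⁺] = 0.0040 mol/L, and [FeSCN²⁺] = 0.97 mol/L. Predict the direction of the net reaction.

forward (toward products)

Qc = [FeSCN²⁺] / ([Fe³⁺]·[SCN⁻]) = (0.97) / ((0.0040)·(1.6)) = 150
Qc = 150 < Kc = 890, so the forward reaction proceeds.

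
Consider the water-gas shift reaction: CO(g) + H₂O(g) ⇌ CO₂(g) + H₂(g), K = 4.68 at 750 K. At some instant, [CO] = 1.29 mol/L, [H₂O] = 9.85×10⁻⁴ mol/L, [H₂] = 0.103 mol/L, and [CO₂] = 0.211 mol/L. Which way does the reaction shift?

Q = [CO₂]·[H₂] / ([CO]·[H₂O]) = (0.211)·(0.103) / ((1.29)·(9.85×10⁻⁴)) = 17.1
Q = 17.1 > K = 4.68, so the reverse reaction proceeds.

toward reactants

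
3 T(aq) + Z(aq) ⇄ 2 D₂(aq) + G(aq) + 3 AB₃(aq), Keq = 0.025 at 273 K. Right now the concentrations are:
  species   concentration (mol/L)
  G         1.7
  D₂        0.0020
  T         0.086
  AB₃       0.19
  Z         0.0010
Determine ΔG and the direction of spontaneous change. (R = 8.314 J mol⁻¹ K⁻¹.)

ΔG = 2.44 kJ/mol; the forward reaction is non-spontaneous

Q = [D₂]²·[G]·[AB₃]³ / ([T]³·[Z]) = (0.0020)²·(1.7)·(0.19)³ / ((0.086)³·(0.0010)) = 0.0733
ΔG = RT ln(Q/Keq) = (8.314 J mol⁻¹ K⁻¹)(273 K) × ln(0.0733/0.025)
   = (2.270 kJ/mol)(1.076) = 2.44 kJ/mol
ΔG > 0, so the forward reaction is non-spontaneous (proceeds in reverse).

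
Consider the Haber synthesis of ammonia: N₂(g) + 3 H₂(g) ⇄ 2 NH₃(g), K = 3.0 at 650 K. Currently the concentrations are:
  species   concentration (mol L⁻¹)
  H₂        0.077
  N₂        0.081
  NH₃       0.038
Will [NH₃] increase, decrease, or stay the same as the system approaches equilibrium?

decrease

Q = [NH₃]² / ([N₂]·[H₂]³) = (0.038)² / ((0.081)·(0.077)³) = 39
Q = 39 > K = 3.0: net reverse reaction.
NH₃ is a product, so it decreases.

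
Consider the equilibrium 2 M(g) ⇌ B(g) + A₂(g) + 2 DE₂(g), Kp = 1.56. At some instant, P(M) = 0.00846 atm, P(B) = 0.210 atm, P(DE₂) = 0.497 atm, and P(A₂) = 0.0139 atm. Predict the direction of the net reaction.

Qp = P(B)·P(A₂)·P(DE₂)² / P(M)² = (0.210)·(0.0139)·(0.497)² / (0.00846)² = 10.1
Qp = 10.1 > Kp = 1.56, so the reverse reaction proceeds.

reverse (toward reactants)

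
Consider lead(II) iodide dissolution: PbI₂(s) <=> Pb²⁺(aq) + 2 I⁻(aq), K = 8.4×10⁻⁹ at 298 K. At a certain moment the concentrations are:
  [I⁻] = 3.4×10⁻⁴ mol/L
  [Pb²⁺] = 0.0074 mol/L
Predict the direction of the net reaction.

forward (toward products)

(PbI₂ is a pure solid — omitted from Q.)
Q = [Pb²⁺]·[I⁻]² = (0.0074)·(3.4×10⁻⁴)² = 8.6×10⁻¹⁰
Q = 8.6×10⁻¹⁰ < K = 8.4×10⁻⁹, so the forward reaction proceeds.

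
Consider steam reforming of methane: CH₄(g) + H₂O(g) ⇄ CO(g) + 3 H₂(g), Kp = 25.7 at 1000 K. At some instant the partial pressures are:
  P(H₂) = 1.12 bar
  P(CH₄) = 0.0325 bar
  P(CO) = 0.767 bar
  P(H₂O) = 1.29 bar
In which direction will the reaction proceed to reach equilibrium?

at equilibrium

Qp = P(CO)·P(H₂)³ / (P(CH₄)·P(H₂O)) = (0.767)·(1.12)³ / ((0.0325)·(1.29)) = 25.7
Qp = 25.7 = Kp, so the system is already at equilibrium.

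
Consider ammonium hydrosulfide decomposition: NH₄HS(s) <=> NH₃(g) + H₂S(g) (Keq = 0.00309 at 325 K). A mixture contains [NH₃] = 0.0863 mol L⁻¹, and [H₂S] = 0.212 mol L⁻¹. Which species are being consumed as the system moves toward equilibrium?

(NH₄HS is a pure solid — omitted from Q.)
Q = [NH₃]·[H₂S] = (0.0863)·(0.212) = 0.0183
Q = 0.0183 > Keq = 0.00309: net reverse reaction.

NH₃, H₂S (products)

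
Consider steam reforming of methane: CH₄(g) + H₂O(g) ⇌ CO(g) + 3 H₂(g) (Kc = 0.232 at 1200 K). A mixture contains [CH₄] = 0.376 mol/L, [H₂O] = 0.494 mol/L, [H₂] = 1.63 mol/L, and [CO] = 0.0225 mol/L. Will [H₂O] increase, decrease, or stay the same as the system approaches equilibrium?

increase

Qc = [CO]·[H₂]³ / ([CH₄]·[H₂O]) = (0.0225)·(1.63)³ / ((0.376)·(0.494)) = 0.525
Qc = 0.525 > Kc = 0.232: net reverse reaction.
H₂O is a reactant, so it increases.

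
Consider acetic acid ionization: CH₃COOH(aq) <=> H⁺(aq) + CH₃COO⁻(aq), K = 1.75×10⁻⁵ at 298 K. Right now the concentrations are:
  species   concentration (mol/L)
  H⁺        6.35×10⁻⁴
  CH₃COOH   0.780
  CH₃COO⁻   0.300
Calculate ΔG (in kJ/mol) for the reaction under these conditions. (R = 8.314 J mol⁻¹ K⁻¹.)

Q = [H⁺]·[CH₃COO⁻] / [CH₃COOH] = (6.35×10⁻⁴)·(0.300) / (0.780) = 2.44×10⁻⁴
ΔG = RT ln(Q/K) = (8.314 J mol⁻¹ K⁻¹)(298 K) × ln(2.44×10⁻⁴/1.75×10⁻⁵)
   = (2.478 kJ/mol)(2.635) = 6.53 kJ/mol
ΔG > 0, so the forward reaction is non-spontaneous (proceeds in reverse).

ΔG = 6.53 kJ/mol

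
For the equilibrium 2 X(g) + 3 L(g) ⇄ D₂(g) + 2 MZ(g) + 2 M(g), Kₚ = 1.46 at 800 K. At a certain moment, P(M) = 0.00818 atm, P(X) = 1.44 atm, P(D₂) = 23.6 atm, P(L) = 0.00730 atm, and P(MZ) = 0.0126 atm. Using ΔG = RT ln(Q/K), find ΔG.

Qₚ = P(D₂)·P(MZ)²·P(M)² / (P(X)²·P(L)³) = (23.6)·(0.0126)²·(0.00818)² / ((1.44)²·(0.00730)³) = 0.311
ΔG = RT ln(Qₚ/Kₚ) = (8.314 J mol⁻¹ K⁻¹)(800 K) × ln(0.311/1.46)
   = (6.651 kJ/mol)(-1.546) = -10.3 kJ/mol
ΔG < 0, so the forward reaction is spontaneous (proceeds forward).

ΔG = -10.3 kJ/mol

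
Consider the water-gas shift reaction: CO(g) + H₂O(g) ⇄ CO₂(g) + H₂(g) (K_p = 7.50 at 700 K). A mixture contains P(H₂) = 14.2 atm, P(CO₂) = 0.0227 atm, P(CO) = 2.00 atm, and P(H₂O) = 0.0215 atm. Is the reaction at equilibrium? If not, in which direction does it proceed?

Q_p = P(CO₂)·P(H₂) / (P(CO)·P(H₂O)) = (0.0227)·(14.2) / ((2.00)·(0.0215)) = 7.50
Q_p = 7.50 = K_p, so the system is already at equilibrium.

neither direction; the system is at equilibrium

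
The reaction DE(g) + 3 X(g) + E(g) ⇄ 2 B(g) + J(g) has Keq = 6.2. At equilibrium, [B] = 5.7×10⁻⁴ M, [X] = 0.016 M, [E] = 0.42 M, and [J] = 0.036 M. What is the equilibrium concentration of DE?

[DE] = 0.0011 M

At equilibrium, Keq = [B]²·[J] / ([DE]·[X]³·[E]) = 6.2.
(5.7×10⁻⁴)²·(0.036) / (([DE])·(0.016)³·(0.42)) = 6.2
[DE] = 0.00110 = 0.0011 M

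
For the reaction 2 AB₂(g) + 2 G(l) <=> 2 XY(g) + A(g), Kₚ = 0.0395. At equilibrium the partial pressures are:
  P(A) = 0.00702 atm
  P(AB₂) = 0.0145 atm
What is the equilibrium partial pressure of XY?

P(XY) = 0.0344 atm

(G is a pure liquid — omitted from Kₚ.)
At equilibrium, Kₚ = P(XY)²·P(A) / P(AB₂)² = 0.0395.
(P(XY))²·(0.00702) / (0.0145)² = 0.0395
P(XY)² = 0.00118 ⇒ P(XY) = 0.0344 atm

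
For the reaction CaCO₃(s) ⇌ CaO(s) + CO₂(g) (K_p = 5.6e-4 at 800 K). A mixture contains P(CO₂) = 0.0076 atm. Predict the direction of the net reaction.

(CaCO₃, CaO are pure solids — omitted from Q_p.)
Q_p = P(CO₂) = 0.0076
Q_p = 0.0076 > K_p = 5.6e-4, so the reverse reaction proceeds.

toward reactants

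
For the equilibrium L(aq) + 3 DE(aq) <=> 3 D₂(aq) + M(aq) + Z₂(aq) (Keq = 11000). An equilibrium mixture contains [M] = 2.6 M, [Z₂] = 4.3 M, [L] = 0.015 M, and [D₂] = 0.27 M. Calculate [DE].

[DE] = 0.11 M

At equilibrium, Keq = [D₂]³·[M]·[Z₂] / ([L]·[DE]³) = 11000.
(0.27)³·(2.6)·(4.3) / ((0.015)·([DE])³) = 11000
[DE]³ = 0.00133 ⇒ [DE] = 0.11 M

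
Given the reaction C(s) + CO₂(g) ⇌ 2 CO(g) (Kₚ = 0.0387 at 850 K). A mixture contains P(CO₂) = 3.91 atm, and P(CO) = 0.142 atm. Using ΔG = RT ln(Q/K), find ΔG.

ΔG = -14.2 kJ/mol

(C is a pure solid — omitted from Qₚ.)
Qₚ = P(CO)² / P(CO₂) = (0.142)² / (3.91) = 0.00516
ΔG = RT ln(Qₚ/Kₚ) = (8.314 J mol⁻¹ K⁻¹)(850 K) × ln(0.00516/0.0387)
   = (7.067 kJ/mol)(-2.015) = -14.2 kJ/mol
ΔG < 0, so the forward reaction is spontaneous (proceeds forward).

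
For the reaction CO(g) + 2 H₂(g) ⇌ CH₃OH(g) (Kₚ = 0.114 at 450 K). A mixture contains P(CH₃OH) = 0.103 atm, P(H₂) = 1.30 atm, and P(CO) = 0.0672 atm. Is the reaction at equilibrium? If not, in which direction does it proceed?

to the left

Qₚ = P(CH₃OH) / (P(CO)·P(H₂)²) = (0.103) / ((0.0672)·(1.30)²) = 0.907
Qₚ = 0.907 > Kₚ = 0.114, so the reverse reaction proceeds.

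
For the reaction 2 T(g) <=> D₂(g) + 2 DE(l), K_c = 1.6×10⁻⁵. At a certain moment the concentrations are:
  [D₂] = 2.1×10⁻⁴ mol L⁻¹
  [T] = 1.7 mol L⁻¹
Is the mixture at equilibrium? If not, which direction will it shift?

(DE is a pure liquid — omitted from Q_c.)
Q_c = [D₂] / [T]² = (2.1×10⁻⁴) / (1.7)² = 7.3×10⁻⁵
Q_c = 7.3×10⁻⁵ > K_c = 1.6×10⁻⁵: net reverse reaction.

no; Q > K, reaction proceeds in reverse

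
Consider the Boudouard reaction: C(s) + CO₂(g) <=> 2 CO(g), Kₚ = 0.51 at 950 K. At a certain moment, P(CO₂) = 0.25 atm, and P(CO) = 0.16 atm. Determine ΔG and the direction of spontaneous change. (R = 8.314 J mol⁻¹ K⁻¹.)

ΔG = -12.7 kJ/mol; the forward reaction is spontaneous

(C is a pure solid — omitted from Qₚ.)
Qₚ = P(CO)² / P(CO₂) = (0.16)² / (0.25) = 0.102
ΔG = RT ln(Qₚ/Kₚ) = (8.314 J mol⁻¹ K⁻¹)(950 K) × ln(0.102/0.51)
   = (7.898 kJ/mol)(-1.609) = -12.7 kJ/mol
ΔG < 0, so the forward reaction is spontaneous (proceeds forward).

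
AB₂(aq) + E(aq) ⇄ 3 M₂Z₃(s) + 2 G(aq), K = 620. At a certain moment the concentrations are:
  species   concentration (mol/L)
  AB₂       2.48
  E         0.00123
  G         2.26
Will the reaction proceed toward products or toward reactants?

(M₂Z₃ is a pure solid — omitted from Q.)
Q = [G]² / ([AB₂]·[E]) = (2.26)² / ((2.48)·(0.00123)) = 1670
Q = 1670 > K = 620, so the reverse reaction proceeds.

reverse (toward reactants)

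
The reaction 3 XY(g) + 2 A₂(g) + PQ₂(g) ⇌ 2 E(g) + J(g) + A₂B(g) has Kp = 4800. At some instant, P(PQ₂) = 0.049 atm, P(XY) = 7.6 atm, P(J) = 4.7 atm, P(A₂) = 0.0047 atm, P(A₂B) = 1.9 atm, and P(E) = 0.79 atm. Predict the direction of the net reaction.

reverse (toward reactants)

Qp = P(E)²·P(J)·P(A₂B) / (P(XY)³·P(A₂)²·P(PQ₂)) = (0.79)²·(4.7)·(1.9) / ((7.6)³·(0.0047)²·(0.049)) = 12000
Qp = 12000 > Kp = 4800, so the reverse reaction proceeds.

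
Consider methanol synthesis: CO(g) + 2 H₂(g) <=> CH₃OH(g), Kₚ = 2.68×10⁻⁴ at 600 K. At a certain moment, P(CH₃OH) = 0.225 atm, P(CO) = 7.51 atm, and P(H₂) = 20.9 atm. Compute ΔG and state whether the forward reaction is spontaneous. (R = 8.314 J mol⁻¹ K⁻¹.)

ΔG = -6.80 kJ/mol; the forward reaction is spontaneous

Qₚ = P(CH₃OH) / (P(CO)·P(H₂)²) = (0.225) / ((7.51)·(20.9)²) = 6.86×10⁻⁵
ΔG = RT ln(Qₚ/Kₚ) = (8.314 J mol⁻¹ K⁻¹)(600 K) × ln(6.86×10⁻⁵/2.68×10⁻⁴)
   = (4.988 kJ/mol)(-1.363) = -6.80 kJ/mol
ΔG < 0, so the forward reaction is spontaneous (proceeds forward).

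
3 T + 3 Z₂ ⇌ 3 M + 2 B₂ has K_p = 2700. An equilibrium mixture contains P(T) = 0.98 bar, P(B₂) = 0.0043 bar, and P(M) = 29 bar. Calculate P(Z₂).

At equilibrium, K_p = P(M)³·P(B₂)² / (P(T)³·P(Z₂)³) = 2700.
(29)³·(0.0043)² / ((0.98)³·(P(Z₂))³) = 2700
P(Z₂)³ = 1.77e-4 ⇒ P(Z₂) = 0.056 bar

P(Z₂) = 0.056 bar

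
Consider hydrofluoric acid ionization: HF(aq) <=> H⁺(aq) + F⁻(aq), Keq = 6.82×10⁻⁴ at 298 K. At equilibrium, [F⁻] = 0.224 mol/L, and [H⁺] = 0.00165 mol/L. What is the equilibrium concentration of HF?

At equilibrium, Keq = [H⁺]·[F⁻] / [HF] = 6.82×10⁻⁴.
(0.00165)·(0.224) / ([HF]) = 6.82×10⁻⁴
[HF] = 0.542 mol/L

[HF] = 0.542 mol/L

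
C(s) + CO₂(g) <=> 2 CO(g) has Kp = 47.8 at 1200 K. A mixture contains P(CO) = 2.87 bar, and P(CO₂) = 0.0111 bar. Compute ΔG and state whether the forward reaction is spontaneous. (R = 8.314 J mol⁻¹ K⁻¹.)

ΔG = 27.4 kJ/mol; the forward reaction is non-spontaneous

(C is a pure solid — omitted from Qp.)
Qp = P(CO)² / P(CO₂) = (2.87)² / (0.0111) = 742
ΔG = RT ln(Qp/Kp) = (8.314 J mol⁻¹ K⁻¹)(1200 K) × ln(742/47.8)
   = (9.977 kJ/mol)(2.742) = 27.4 kJ/mol
ΔG > 0, so the forward reaction is non-spontaneous (proceeds in reverse).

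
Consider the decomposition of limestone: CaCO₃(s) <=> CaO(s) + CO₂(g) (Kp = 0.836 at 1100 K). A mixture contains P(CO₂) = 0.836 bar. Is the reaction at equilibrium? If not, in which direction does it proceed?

(CaCO₃, CaO are pure solids — omitted from Qp.)
Qp = P(CO₂) = 0.836
Qp = 0.836 = Kp, so the system is already at equilibrium.

at equilibrium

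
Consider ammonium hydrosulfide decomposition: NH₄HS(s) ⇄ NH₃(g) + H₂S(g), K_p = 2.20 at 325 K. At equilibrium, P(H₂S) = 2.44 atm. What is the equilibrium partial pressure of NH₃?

(NH₄HS is a pure solid — omitted from K_p.)
At equilibrium, K_p = P(NH₃)·P(H₂S) = 2.20.
(P(NH₃))·(2.44) = 2.20
P(NH₃) = 0.902 atm

P(NH₃) = 0.902 atm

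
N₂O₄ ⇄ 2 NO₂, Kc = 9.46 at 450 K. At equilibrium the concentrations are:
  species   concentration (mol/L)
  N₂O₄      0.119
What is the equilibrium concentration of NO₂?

At equilibrium, Kc = [NO₂]² / [N₂O₄] = 9.46.
([NO₂])² / (0.119) = 9.46
[NO₂]² = 1.13 ⇒ [NO₂] = 1.06 mol/L

[NO₂] = 1.06 mol/L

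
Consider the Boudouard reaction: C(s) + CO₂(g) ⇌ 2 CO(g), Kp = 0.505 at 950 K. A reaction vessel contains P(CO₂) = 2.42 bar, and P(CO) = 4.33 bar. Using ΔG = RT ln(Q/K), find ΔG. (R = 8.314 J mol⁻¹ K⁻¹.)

(C is a pure solid — omitted from Qp.)
Qp = P(CO)² / P(CO₂) = (4.33)² / (2.42) = 7.75
ΔG = RT ln(Qp/Kp) = (8.314 J mol⁻¹ K⁻¹)(950 K) × ln(7.75/0.505)
   = (7.898 kJ/mol)(2.731) = 21.6 kJ/mol
ΔG > 0, so the forward reaction is non-spontaneous (proceeds in reverse).

ΔG = 21.6 kJ/mol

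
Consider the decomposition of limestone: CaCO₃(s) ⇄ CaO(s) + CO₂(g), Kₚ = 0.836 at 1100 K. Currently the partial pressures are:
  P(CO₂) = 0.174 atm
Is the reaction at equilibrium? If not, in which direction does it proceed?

to the right

(CaCO₃, CaO are pure solids — omitted from Qₚ.)
Qₚ = P(CO₂) = 0.174
Qₚ = 0.174 < Kₚ = 0.836, so the forward reaction proceeds.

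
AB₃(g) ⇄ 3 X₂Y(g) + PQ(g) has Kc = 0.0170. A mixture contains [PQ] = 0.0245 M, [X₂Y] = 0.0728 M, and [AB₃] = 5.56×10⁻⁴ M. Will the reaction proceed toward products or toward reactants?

at equilibrium

Qc = [X₂Y]³·[PQ] / [AB₃] = (0.0728)³·(0.0245) / (5.56×10⁻⁴) = 0.0170
Qc = 0.0170 = Kc, so the system is already at equilibrium.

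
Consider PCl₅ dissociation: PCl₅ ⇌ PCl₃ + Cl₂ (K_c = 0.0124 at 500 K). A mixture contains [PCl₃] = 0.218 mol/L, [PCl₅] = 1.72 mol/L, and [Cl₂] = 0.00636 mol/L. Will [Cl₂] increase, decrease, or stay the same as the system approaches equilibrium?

increase

Q_c = [PCl₃]·[Cl₂] / [PCl₅] = (0.218)·(0.00636) / (1.72) = 8.06e-4
Q_c = 8.06e-4 < K_c = 0.0124: net forward reaction.
Cl₂ is a product, so it increases.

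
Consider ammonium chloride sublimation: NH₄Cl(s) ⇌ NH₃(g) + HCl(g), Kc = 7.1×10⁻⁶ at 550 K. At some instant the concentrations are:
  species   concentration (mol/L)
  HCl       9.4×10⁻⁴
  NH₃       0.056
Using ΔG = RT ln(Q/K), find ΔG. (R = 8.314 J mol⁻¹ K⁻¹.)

(NH₄Cl is a pure solid — omitted from Qc.)
Qc = [NH₃]·[HCl] = (0.056)·(9.4×10⁻⁴) = 5.26×10⁻⁵
ΔG = RT ln(Qc/Kc) = (8.314 J mol⁻¹ K⁻¹)(550 K) × ln(5.26×10⁻⁵/7.1×10⁻⁶)
   = (4.573 kJ/mol)(2.003) = 9.16 kJ/mol
ΔG > 0, so the forward reaction is non-spontaneous (proceeds in reverse).

ΔG = 9.16 kJ/mol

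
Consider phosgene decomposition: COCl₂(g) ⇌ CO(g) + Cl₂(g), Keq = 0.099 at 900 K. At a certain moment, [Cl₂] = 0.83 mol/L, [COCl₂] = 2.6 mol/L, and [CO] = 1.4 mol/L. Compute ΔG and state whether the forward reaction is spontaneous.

ΔG = 11.3 kJ/mol; the forward reaction is non-spontaneous

Q = [CO]·[Cl₂] / [COCl₂] = (1.4)·(0.83) / (2.6) = 0.447
ΔG = RT ln(Q/Keq) = (8.314 J mol⁻¹ K⁻¹)(900 K) × ln(0.447/0.099)
   = (7.483 kJ/mol)(1.507) = 11.3 kJ/mol
ΔG > 0, so the forward reaction is non-spontaneous (proceeds in reverse).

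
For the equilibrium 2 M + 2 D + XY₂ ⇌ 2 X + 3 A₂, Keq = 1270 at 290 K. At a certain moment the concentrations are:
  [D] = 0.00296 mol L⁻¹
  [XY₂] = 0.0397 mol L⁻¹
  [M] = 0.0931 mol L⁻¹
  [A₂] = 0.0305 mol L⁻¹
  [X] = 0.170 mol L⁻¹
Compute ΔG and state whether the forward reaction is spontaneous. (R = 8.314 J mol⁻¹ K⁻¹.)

Q = [X]²·[A₂]³ / ([M]²·[D]²·[XY₂]) = (0.170)²·(0.0305)³ / ((0.0931)²·(0.00296)²·(0.0397)) = 272
ΔG = RT ln(Q/Keq) = (8.314 J mol⁻¹ K⁻¹)(290 K) × ln(272/1270)
   = (2.411 kJ/mol)(-1.541) = -3.72 kJ/mol
ΔG < 0, so the forward reaction is spontaneous (proceeds forward).

ΔG = -3.72 kJ/mol; the forward reaction is spontaneous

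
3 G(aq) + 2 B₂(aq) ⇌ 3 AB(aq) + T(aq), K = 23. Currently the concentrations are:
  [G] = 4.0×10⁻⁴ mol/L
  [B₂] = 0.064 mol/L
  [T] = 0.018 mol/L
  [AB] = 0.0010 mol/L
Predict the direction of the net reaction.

reverse (toward reactants)

Q = [AB]³·[T] / ([G]³·[B₂]²) = (0.0010)³·(0.018) / ((4.0×10⁻⁴)³·(0.064)²) = 69
Q = 69 > K = 23, so the reverse reaction proceeds.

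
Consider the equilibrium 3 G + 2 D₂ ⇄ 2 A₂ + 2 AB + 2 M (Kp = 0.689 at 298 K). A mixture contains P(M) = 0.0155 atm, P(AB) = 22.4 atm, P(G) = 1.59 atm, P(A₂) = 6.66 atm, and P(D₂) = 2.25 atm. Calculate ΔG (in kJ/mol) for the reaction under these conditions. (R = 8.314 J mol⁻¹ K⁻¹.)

Qp = P(A₂)²·P(AB)²·P(M)² / (P(G)³·P(D₂)²) = (6.66)²·(22.4)²·(0.0155)² / ((1.59)³·(2.25)²) = 0.263
ΔG = RT ln(Qp/Kp) = (8.314 J mol⁻¹ K⁻¹)(298 K) × ln(0.263/0.689)
   = (2.478 kJ/mol)(-0.9631) = -2.39 kJ/mol
ΔG < 0, so the forward reaction is spontaneous (proceeds forward).

ΔG = -2.39 kJ/mol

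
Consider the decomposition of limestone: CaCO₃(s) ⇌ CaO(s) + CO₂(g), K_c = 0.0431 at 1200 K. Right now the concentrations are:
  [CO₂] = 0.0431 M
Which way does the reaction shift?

(CaCO₃, CaO are pure solids — omitted from Q_c.)
Q_c = [CO₂] = 0.0431
Q_c = 0.0431 = K_c, so the system is already at equilibrium.

at equilibrium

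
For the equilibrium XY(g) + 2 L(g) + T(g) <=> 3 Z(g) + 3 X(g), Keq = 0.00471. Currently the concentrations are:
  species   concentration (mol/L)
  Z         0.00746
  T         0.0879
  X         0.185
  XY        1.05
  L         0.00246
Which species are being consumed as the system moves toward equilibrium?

none (at equilibrium)

Q = [Z]³·[X]³ / ([XY]·[L]²·[T]) = (0.00746)³·(0.185)³ / ((1.05)·(0.00246)²·(0.0879)) = 0.00471
Q = 0.00471 = Keq; the system is at equilibrium.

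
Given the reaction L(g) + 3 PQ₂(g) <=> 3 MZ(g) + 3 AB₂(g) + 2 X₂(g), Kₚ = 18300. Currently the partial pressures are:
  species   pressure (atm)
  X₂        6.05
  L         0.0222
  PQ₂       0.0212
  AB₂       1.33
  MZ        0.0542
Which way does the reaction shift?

Qₚ = P(MZ)³·P(AB₂)³·P(X₂)² / (P(L)·P(PQ₂)³) = (0.0542)³·(1.33)³·(6.05)² / ((0.0222)·(0.0212)³) = 64800
Qₚ = 64800 > Kₚ = 18300, so the reverse reaction proceeds.

to the left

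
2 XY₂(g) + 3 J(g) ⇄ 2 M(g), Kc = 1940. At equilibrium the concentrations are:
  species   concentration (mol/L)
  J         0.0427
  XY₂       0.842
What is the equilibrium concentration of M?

At equilibrium, Kc = [M]² / ([XY₂]²·[J]³) = 1940.
([M])² / ((0.842)²·(0.0427)³) = 1940
[M]² = 0.107 ⇒ [M] = 0.327 mol/L

[M] = 0.327 mol/L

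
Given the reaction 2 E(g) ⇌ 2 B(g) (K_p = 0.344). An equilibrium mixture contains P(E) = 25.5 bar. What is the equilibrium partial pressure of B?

At equilibrium, K_p = P(B)² / P(E)² = 0.344.
(P(B))² / (25.5)² = 0.344
P(B)² = 224 ⇒ P(B) = 15.0 bar

P(B) = 15.0 bar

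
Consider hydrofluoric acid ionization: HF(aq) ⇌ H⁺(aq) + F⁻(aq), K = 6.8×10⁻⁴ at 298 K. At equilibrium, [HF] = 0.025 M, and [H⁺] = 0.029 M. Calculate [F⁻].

[F⁻] = 5.9×10⁻⁴ M

At equilibrium, K = [H⁺]·[F⁻] / [HF] = 6.8×10⁻⁴.
(0.029)·([F⁻]) / (0.025) = 6.8×10⁻⁴
[F⁻] = 5.86×10⁻⁴ = 5.9×10⁻⁴ M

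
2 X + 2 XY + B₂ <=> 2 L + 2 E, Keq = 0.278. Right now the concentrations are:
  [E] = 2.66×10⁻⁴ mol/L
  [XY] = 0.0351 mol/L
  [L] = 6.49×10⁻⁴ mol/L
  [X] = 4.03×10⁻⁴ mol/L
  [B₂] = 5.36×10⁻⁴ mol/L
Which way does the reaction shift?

Q = [L]²·[E]² / ([X]²·[XY]²·[B₂]) = (6.49×10⁻⁴)²·(2.66×10⁻⁴)² / ((4.03×10⁻⁴)²·(0.0351)²·(5.36×10⁻⁴)) = 0.278
Q = 0.278 = Keq, so the system is already at equilibrium.

at equilibrium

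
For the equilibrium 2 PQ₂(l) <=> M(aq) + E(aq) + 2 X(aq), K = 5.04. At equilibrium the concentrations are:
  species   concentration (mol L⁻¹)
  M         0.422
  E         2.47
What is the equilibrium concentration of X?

[X] = 2.20 mol L⁻¹

(PQ₂ is a pure liquid — omitted from K.)
At equilibrium, K = [M]·[E]·[X]² = 5.04.
(0.422)·(2.47)·([X])² = 5.04
[X]² = 4.84 ⇒ [X] = 2.20 mol L⁻¹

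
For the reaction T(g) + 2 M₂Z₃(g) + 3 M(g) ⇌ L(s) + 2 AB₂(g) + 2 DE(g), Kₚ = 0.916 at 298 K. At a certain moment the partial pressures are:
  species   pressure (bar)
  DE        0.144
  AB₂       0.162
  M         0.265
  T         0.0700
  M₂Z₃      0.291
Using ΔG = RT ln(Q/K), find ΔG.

(L is a pure solid — omitted from Qₚ.)
Qₚ = P(AB₂)²·P(DE)² / (P(T)·P(M₂Z₃)²·P(M)³) = (0.162)²·(0.144)² / ((0.0700)·(0.291)²·(0.265)³) = 4.93
ΔG = RT ln(Qₚ/Kₚ) = (8.314 J mol⁻¹ K⁻¹)(298 K) × ln(4.93/0.916)
   = (2.478 kJ/mol)(1.683) = 4.17 kJ/mol
ΔG > 0, so the forward reaction is non-spontaneous (proceeds in reverse).

ΔG = 4.17 kJ/mol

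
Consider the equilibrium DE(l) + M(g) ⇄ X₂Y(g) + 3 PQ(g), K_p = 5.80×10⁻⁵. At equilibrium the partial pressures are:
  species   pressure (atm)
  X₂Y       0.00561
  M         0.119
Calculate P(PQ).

(DE is a pure liquid — omitted from K_p.)
At equilibrium, K_p = P(X₂Y)·P(PQ)³ / P(M) = 5.80×10⁻⁵.
(0.00561)·(P(PQ))³ / (0.119) = 5.80×10⁻⁵
P(PQ)³ = 0.00123 ⇒ P(PQ) = 0.107 atm

P(PQ) = 0.107 atm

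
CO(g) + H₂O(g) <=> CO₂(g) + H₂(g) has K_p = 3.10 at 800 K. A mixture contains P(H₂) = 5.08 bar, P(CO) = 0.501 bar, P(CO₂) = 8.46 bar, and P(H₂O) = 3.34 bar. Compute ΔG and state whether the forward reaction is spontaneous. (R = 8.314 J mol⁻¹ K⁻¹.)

ΔG = 14.1 kJ/mol; the forward reaction is non-spontaneous

Q_p = P(CO₂)·P(H₂) / (P(CO)·P(H₂O)) = (8.46)·(5.08) / ((0.501)·(3.34)) = 25.7
ΔG = RT ln(Q_p/K_p) = (8.314 J mol⁻¹ K⁻¹)(800 K) × ln(25.7/3.10)
   = (6.651 kJ/mol)(2.115) = 14.1 kJ/mol
ΔG > 0, so the forward reaction is non-spontaneous (proceeds in reverse).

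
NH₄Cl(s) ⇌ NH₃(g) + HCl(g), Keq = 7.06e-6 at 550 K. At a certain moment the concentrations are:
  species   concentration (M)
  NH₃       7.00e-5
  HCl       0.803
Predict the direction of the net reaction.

to the left

(NH₄Cl is a pure solid — omitted from Q.)
Q = [NH₃]·[HCl] = (7.00e-5)·(0.803) = 5.62e-5
Q = 5.62e-5 > Keq = 7.06e-6, so the reverse reaction proceeds.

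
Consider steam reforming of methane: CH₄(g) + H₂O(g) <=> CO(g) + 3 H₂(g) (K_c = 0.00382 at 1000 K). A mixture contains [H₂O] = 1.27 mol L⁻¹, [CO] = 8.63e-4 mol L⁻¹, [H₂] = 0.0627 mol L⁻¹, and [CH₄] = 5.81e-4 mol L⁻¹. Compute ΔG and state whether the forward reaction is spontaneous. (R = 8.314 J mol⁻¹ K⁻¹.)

ΔG = -21.5 kJ/mol; the forward reaction is spontaneous

Q_c = [CO]·[H₂]³ / ([CH₄]·[H₂O]) = (8.63e-4)·(0.0627)³ / ((5.81e-4)·(1.27)) = 2.88e-4
ΔG = RT ln(Q_c/K_c) = (8.314 J mol⁻¹ K⁻¹)(1000 K) × ln(2.88e-4/0.00382)
   = (8.314 kJ/mol)(-2.585) = -21.5 kJ/mol
ΔG < 0, so the forward reaction is spontaneous (proceeds forward).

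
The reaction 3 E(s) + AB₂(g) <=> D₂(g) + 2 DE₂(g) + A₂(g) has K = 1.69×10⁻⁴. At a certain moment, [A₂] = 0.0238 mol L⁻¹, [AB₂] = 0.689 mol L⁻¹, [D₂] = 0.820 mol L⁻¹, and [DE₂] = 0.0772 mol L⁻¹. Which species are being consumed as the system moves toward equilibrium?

none (at equilibrium)

(E is a pure solid — omitted from Q.)
Q = [D₂]·[DE₂]²·[A₂] / [AB₂] = (0.820)·(0.0772)²·(0.0238) / (0.689) = 1.69×10⁻⁴
Q = 1.69×10⁻⁴ = K; the system is at equilibrium.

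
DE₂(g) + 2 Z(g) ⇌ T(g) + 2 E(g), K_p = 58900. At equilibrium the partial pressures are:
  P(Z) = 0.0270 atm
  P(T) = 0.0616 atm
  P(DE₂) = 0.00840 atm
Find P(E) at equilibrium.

At equilibrium, K_p = P(T)·P(E)² / (P(DE₂)·P(Z)²) = 58900.
(0.0616)·(P(E))² / ((0.00840)·(0.0270)²) = 58900
P(E)² = 5.86 ⇒ P(E) = 2.42 atm

P(E) = 2.42 atm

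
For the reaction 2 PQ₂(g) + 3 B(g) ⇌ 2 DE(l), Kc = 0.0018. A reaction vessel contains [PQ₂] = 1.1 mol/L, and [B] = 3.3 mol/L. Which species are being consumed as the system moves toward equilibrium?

(DE is a pure liquid — omitted from Qc.)
Qc = 1 / ([PQ₂]²·[B]³) = 1 / ((1.1)²·(3.3)³) = 0.023
Qc = 0.023 > Kc = 0.0018: net reverse reaction.

DE (products)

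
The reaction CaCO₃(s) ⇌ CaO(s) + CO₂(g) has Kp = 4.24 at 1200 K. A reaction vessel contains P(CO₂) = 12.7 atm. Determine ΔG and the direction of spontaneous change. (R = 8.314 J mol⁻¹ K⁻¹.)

(CaCO₃, CaO are pure solids — omitted from Qp.)
Qp = P(CO₂) = 12.7
ΔG = RT ln(Qp/Kp) = (8.314 J mol⁻¹ K⁻¹)(1200 K) × ln(12.7/4.24)
   = (9.977 kJ/mol)(1.097) = 10.9 kJ/mol
ΔG > 0, so the forward reaction is non-spontaneous (proceeds in reverse).

ΔG = 10.9 kJ/mol; the forward reaction is non-spontaneous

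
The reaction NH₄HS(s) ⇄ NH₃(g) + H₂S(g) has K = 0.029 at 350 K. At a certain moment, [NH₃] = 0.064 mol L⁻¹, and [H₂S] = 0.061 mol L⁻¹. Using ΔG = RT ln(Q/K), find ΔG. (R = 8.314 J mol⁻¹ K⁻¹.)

(NH₄HS is a pure solid — omitted from Q.)
Q = [NH₃]·[H₂S] = (0.064)·(0.061) = 0.00390
ΔG = RT ln(Q/K) = (8.314 J mol⁻¹ K⁻¹)(350 K) × ln(0.00390/0.029)
   = (2.910 kJ/mol)(-2.006) = -5.84 kJ/mol
ΔG < 0, so the forward reaction is spontaneous (proceeds forward).

ΔG = -5.84 kJ/mol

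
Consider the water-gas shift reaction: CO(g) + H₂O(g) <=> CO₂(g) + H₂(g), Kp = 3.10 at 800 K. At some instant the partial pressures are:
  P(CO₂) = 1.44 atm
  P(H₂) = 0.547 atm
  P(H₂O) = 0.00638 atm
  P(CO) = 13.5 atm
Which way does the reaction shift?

to the left

Qp = P(CO₂)·P(H₂) / (P(CO)·P(H₂O)) = (1.44)·(0.547) / ((13.5)·(0.00638)) = 9.15
Qp = 9.15 > Kp = 3.10, so the reverse reaction proceeds.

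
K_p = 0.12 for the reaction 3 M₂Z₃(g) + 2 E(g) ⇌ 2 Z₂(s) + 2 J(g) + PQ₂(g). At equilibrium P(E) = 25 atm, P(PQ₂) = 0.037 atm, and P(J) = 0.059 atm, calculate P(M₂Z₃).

(Z₂ is a pure solid — omitted from K_p.)
At equilibrium, K_p = P(J)²·P(PQ₂) / (P(M₂Z₃)³·P(E)²) = 0.12.
(0.059)²·(0.037) / ((P(M₂Z₃))³·(25)²) = 0.12
P(M₂Z₃)³ = 1.72×10⁻⁶ ⇒ P(M₂Z₃) = 0.012 atm

P(M₂Z₃) = 0.012 atm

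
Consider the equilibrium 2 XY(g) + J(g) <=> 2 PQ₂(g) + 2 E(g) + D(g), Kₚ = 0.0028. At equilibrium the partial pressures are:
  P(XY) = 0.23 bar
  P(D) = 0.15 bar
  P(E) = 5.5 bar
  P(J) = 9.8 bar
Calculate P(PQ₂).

At equilibrium, Kₚ = P(PQ₂)²·P(E)²·P(D) / (P(XY)²·P(J)) = 0.0028.
(P(PQ₂))²·(5.5)²·(0.15) / ((0.23)²·(9.8)) = 0.0028
P(PQ₂)² = 3.20×10⁻⁴ ⇒ P(PQ₂) = 0.018 bar

P(PQ₂) = 0.018 bar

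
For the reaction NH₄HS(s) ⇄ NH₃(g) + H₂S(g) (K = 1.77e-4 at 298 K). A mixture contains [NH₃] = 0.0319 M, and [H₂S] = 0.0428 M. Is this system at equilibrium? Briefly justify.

no; Q > K, reaction proceeds in reverse

(NH₄HS is a pure solid — omitted from Q.)
Q = [NH₃]·[H₂S] = (0.0319)·(0.0428) = 0.00137
Q = 0.00137 > K = 1.77e-4: net reverse reaction.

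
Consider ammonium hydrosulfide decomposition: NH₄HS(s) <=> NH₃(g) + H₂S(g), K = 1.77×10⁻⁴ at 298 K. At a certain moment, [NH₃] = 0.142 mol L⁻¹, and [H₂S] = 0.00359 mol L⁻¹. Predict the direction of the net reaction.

(NH₄HS is a pure solid — omitted from Q.)
Q = [NH₃]·[H₂S] = (0.142)·(0.00359) = 5.10×10⁻⁴
Q = 5.10×10⁻⁴ > K = 1.77×10⁻⁴, so the reverse reaction proceeds.

reverse (toward reactants)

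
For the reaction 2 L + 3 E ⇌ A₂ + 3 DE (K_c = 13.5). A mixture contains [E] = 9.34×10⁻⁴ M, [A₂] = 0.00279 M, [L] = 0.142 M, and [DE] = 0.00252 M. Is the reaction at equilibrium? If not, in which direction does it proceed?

Q_c = [A₂]·[DE]³ / ([L]²·[E]³) = (0.00279)·(0.00252)³ / ((0.142)²·(9.34×10⁻⁴)³) = 2.72
Q_c = 2.72 < K_c = 13.5, so the forward reaction proceeds.

toward products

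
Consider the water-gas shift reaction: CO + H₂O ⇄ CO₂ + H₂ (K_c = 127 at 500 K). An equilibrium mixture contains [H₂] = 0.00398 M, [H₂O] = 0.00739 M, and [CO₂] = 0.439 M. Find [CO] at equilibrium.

[CO] = 0.00186 M

At equilibrium, K_c = [CO₂]·[H₂] / ([CO]·[H₂O]) = 127.
(0.439)·(0.00398) / (([CO])·(0.00739)) = 127
[CO] = 0.00186 M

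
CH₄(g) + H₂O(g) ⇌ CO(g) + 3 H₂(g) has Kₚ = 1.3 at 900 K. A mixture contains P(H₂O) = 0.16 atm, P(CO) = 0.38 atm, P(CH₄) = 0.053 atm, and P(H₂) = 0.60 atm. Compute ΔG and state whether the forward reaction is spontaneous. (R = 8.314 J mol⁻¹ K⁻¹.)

Qₚ = P(CO)·P(H₂)³ / (P(CH₄)·P(H₂O)) = (0.38)·(0.60)³ / ((0.053)·(0.16)) = 9.68
ΔG = RT ln(Qₚ/Kₚ) = (8.314 J mol⁻¹ K⁻¹)(900 K) × ln(9.68/1.3)
   = (7.483 kJ/mol)(2.008) = 15.0 kJ/mol
ΔG > 0, so the forward reaction is non-spontaneous (proceeds in reverse).

ΔG = 15.0 kJ/mol; the forward reaction is non-spontaneous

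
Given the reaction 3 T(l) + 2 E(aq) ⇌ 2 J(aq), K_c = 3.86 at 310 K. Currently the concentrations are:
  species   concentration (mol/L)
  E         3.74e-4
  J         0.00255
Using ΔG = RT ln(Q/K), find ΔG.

ΔG = 6.41 kJ/mol

(T is a pure liquid — omitted from Q_c.)
Q_c = [J]² / [E]² = (0.00255)² / (3.74e-4)² = 46.5
ΔG = RT ln(Q_c/K_c) = (8.314 J mol⁻¹ K⁻¹)(310 K) × ln(46.5/3.86)
   = (2.577 kJ/mol)(2.489) = 6.41 kJ/mol
ΔG > 0, so the forward reaction is non-spontaneous (proceeds in reverse).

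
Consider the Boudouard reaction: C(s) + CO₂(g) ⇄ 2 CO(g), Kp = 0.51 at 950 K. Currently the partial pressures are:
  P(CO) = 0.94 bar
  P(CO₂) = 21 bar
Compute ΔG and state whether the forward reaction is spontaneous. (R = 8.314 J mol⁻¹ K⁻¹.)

ΔG = -19.7 kJ/mol; the forward reaction is spontaneous

(C is a pure solid — omitted from Qp.)
Qp = P(CO)² / P(CO₂) = (0.94)² / (21) = 0.0421
ΔG = RT ln(Qp/Kp) = (8.314 J mol⁻¹ K⁻¹)(950 K) × ln(0.0421/0.51)
   = (7.898 kJ/mol)(-2.494) = -19.7 kJ/mol
ΔG < 0, so the forward reaction is spontaneous (proceeds forward).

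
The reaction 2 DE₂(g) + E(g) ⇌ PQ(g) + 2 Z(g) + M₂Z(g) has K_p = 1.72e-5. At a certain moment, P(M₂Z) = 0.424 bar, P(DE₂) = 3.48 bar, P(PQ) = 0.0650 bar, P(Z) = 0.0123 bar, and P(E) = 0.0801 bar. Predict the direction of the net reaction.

Q_p = P(PQ)·P(Z)²·P(M₂Z) / (P(DE₂)²·P(E)) = (0.0650)·(0.0123)²·(0.424) / ((3.48)²·(0.0801)) = 4.30e-6
Q_p = 4.30e-6 < K_p = 1.72e-5, so the forward reaction proceeds.

toward products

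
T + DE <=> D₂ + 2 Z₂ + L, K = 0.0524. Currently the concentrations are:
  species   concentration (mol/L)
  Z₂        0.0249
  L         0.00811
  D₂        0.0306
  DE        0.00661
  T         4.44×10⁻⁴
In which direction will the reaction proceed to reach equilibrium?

at equilibrium

Q = [D₂]·[Z₂]²·[L] / ([T]·[DE]) = (0.0306)·(0.0249)²·(0.00811) / ((4.44×10⁻⁴)·(0.00661)) = 0.0524
Q = 0.0524 = K, so the system is already at equilibrium.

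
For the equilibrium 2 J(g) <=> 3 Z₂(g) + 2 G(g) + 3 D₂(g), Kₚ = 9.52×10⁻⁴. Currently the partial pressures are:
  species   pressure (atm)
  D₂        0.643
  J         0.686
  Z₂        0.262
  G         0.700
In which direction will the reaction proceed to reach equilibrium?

Qₚ = P(Z₂)³·P(G)²·P(D₂)³ / P(J)² = (0.262)³·(0.700)²·(0.643)³ / (0.686)² = 0.00498
Qₚ = 0.00498 > Kₚ = 9.52×10⁻⁴, so the reverse reaction proceeds.

reverse (toward reactants)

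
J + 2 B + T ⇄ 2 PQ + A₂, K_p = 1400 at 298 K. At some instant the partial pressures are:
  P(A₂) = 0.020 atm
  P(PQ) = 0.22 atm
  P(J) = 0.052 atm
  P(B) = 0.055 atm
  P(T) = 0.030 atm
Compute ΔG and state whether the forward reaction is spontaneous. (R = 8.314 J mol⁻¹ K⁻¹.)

Q_p = P(PQ)²·P(A₂) / (P(J)·P(B)²·P(T)) = (0.22)²·(0.020) / ((0.052)·(0.055)²·(0.030)) = 205
ΔG = RT ln(Q_p/K_p) = (8.314 J mol⁻¹ K⁻¹)(298 K) × ln(205/1400)
   = (2.478 kJ/mol)(-1.921) = -4.76 kJ/mol
ΔG < 0, so the forward reaction is spontaneous (proceeds forward).

ΔG = -4.76 kJ/mol; the forward reaction is spontaneous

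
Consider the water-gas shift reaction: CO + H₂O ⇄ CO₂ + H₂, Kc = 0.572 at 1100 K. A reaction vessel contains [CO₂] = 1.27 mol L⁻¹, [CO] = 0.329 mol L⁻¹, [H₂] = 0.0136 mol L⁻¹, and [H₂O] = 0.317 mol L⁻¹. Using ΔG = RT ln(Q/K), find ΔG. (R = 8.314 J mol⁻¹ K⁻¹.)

ΔG = -11.3 kJ/mol

Qc = [CO₂]·[H₂] / ([CO]·[H₂O]) = (1.27)·(0.0136) / ((0.329)·(0.317)) = 0.166
ΔG = RT ln(Qc/Kc) = (8.314 J mol⁻¹ K⁻¹)(1100 K) × ln(0.166/0.572)
   = (9.145 kJ/mol)(-1.237) = -11.3 kJ/mol
ΔG < 0, so the forward reaction is spontaneous (proceeds forward).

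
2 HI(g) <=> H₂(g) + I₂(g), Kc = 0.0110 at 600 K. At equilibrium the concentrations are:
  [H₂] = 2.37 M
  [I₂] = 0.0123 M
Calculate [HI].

[HI] = 1.63 M

At equilibrium, Kc = [H₂]·[I₂] / [HI]² = 0.0110.
(2.37)·(0.0123) / ([HI])² = 0.0110
[HI]² = 2.65 ⇒ [HI] = 1.63 M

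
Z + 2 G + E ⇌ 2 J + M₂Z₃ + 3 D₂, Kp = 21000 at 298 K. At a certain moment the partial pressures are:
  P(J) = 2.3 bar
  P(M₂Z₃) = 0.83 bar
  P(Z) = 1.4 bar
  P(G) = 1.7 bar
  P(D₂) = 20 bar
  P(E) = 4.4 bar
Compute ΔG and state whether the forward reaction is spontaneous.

Qp = P(J)²·P(M₂Z₃)·P(D₂)³ / (P(Z)·P(G)²·P(E)) = (2.3)²·(0.83)·(20)³ / ((1.4)·(1.7)²·(4.4)) = 1970
ΔG = RT ln(Qp/Kp) = (8.314 J mol⁻¹ K⁻¹)(298 K) × ln(1970/21000)
   = (2.478 kJ/mol)(-2.366) = -5.86 kJ/mol
ΔG < 0, so the forward reaction is spontaneous (proceeds forward).

ΔG = -5.86 kJ/mol; the forward reaction is spontaneous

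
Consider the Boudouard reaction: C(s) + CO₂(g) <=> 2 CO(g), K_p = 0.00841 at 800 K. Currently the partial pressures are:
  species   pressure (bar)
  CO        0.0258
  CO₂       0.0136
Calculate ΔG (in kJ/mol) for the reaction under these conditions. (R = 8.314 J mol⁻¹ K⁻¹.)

(C is a pure solid — omitted from Q_p.)
Q_p = P(CO)² / P(CO₂) = (0.0258)² / (0.0136) = 0.0489
ΔG = RT ln(Q_p/K_p) = (8.314 J mol⁻¹ K⁻¹)(800 K) × ln(0.0489/0.00841)
   = (6.651 kJ/mol)(1.760) = 11.7 kJ/mol
ΔG > 0, so the forward reaction is non-spontaneous (proceeds in reverse).

ΔG = 11.7 kJ/mol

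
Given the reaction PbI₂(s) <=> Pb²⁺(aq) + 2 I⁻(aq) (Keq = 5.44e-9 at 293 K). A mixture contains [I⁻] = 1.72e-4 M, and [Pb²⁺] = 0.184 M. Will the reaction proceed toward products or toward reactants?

at equilibrium

(PbI₂ is a pure solid — omitted from Q.)
Q = [Pb²⁺]·[I⁻]² = (0.184)·(1.72e-4)² = 5.44e-9
Q = 5.44e-9 = Keq, so the system is already at equilibrium.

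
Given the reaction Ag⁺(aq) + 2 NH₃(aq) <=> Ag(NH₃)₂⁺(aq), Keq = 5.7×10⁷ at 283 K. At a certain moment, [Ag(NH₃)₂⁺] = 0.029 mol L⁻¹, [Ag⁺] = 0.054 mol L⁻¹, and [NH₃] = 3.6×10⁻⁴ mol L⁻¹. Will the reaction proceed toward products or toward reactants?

forward (toward products)

Q = [Ag(NH₃)₂⁺] / ([Ag⁺]·[NH₃]²) = (0.029) / ((0.054)·(3.6×10⁻⁴)²) = 4.1×10⁶
Q = 4.1×10⁶ < Keq = 5.7×10⁷, so the forward reaction proceeds.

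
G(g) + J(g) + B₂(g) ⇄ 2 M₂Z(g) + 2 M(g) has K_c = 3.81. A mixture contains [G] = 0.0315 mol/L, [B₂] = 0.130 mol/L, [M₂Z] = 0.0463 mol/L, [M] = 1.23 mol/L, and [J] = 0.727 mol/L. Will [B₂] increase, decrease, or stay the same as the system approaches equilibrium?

Q_c = [M₂Z]²·[M]² / ([G]·[J]·[B₂]) = (0.0463)²·(1.23)² / ((0.0315)·(0.727)·(0.130)) = 1.09
Q_c = 1.09 < K_c = 3.81: net forward reaction.
B₂ is a reactant, so it decreases.

decrease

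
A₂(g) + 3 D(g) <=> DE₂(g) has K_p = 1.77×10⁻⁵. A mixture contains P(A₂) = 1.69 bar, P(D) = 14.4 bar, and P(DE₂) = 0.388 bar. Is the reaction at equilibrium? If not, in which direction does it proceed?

Q_p = P(DE₂) / (P(A₂)·P(D)³) = (0.388) / ((1.69)·(14.4)³) = 7.69×10⁻⁵
Q_p = 7.69×10⁻⁵ > K_p = 1.77×10⁻⁵, so the reverse reaction proceeds.

to the left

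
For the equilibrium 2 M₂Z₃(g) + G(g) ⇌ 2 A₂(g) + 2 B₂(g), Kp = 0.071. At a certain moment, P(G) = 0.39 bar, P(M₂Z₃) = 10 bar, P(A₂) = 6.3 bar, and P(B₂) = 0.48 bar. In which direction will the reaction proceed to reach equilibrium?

Qp = P(A₂)²·P(B₂)² / (P(M₂Z₃)²·P(G)) = (6.3)²·(0.48)² / ((10)²·(0.39)) = 0.23
Qp = 0.23 > Kp = 0.071, so the reverse reaction proceeds.

reverse (toward reactants)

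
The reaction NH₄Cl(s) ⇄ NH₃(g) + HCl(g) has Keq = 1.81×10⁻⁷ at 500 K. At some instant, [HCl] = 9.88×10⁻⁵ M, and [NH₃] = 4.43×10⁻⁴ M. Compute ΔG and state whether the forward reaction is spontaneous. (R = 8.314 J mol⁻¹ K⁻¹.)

(NH₄Cl is a pure solid — omitted from Q.)
Q = [NH₃]·[HCl] = (4.43×10⁻⁴)·(9.88×10⁻⁵) = 4.38×10⁻⁸
ΔG = RT ln(Q/Keq) = (8.314 J mol⁻¹ K⁻¹)(500 K) × ln(4.38×10⁻⁸/1.81×10⁻⁷)
   = (4.157 kJ/mol)(-1.419) = -5.90 kJ/mol
ΔG < 0, so the forward reaction is spontaneous (proceeds forward).

ΔG = -5.90 kJ/mol; the forward reaction is spontaneous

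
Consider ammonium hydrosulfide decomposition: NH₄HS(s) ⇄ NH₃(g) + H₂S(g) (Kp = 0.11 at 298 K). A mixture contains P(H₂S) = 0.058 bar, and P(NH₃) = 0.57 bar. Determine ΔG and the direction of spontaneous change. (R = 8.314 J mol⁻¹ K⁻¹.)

ΔG = -2.98 kJ/mol; the forward reaction is spontaneous

(NH₄HS is a pure solid — omitted from Qp.)
Qp = P(NH₃)·P(H₂S) = (0.57)·(0.058) = 0.0331
ΔG = RT ln(Qp/Kp) = (8.314 J mol⁻¹ K⁻¹)(298 K) × ln(0.0331/0.11)
   = (2.478 kJ/mol)(-1.201) = -2.98 kJ/mol
ΔG < 0, so the forward reaction is spontaneous (proceeds forward).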